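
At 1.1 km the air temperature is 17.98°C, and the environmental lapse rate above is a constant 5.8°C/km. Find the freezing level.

Height above start = (17.98 − 0) / 5.8 = 3.1 km
Altitude = 1100 m + 3100 m = 4200 m

4.2 km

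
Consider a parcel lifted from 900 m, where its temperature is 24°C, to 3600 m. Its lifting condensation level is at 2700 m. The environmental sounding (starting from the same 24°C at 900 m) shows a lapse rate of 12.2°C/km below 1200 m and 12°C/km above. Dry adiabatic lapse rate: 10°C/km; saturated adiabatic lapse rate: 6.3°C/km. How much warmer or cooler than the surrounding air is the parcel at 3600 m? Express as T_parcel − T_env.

+8.79°C (parcel warmer than environment)

Parcel:
  900 → 2700 m (dry, 10°C/km): ΔT = -10 × 1.8 = -18°C → T = 6°C
  2700 → 3600 m (saturated, 6.3°C/km): ΔT = -6.3 × 0.9 = -5.67°C → T = 0.33°C
Environment:
  900 → 1200 m (environment, lower layer, 12.2°C/km): ΔT = -12.2 × 0.3 = -3.66°C → T = 20.34°C
  1200 → 3600 m (environment, upper layer, 12°C/km): ΔT = -12 × 2.4 = -28.8°C → T = -8.46°C
T_parcel − T_env = 0.33 − (-8.46) = +8.79°C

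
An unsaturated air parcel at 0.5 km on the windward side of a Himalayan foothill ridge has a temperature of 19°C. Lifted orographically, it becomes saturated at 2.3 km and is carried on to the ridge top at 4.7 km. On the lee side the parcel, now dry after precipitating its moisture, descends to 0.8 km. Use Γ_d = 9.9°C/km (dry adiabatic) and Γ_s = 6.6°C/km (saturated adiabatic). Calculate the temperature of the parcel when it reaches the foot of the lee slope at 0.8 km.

23.95°C

500 → 2300 m (dry, 9.9°C/km): ΔT = -9.9 × 1.8 = -17.82°C → T = 1.18°C
2300 → 4700 m (saturated, 6.6°C/km): ΔT = -6.6 × 2.4 = -15.84°C → T = -14.66°C
4700 → 800 m (dry descent, 9.9°C/km): ΔT = +9.9 × 3.9 = +38.61°C → T = 23.95°C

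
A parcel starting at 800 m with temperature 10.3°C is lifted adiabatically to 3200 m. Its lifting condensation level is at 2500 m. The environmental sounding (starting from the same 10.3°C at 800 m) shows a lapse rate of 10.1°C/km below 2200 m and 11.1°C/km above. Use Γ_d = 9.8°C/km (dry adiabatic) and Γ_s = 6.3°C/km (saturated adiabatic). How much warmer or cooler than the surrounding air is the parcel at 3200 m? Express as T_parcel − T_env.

Parcel:
  Dry to 2500 m: -9.8 × 1.7 km = -16.66°C, so T = -6.36°C.
  Saturated to 3200 m: -6.3 × 0.7 km = -4.41°C, so T = -10.77°C.
Environment:
  Environment, lower layer to 2200 m: -10.1 × 1.4 km = -14.14°C, so T = -3.84°C.
  Environment, upper layer to 3200 m: -11.1 × 1 km = -11.1°C, so T = -14.94°C.
T_parcel − T_env = -10.77 − (-14.94) = +4.17°C

+4.17°C (parcel warmer than environment)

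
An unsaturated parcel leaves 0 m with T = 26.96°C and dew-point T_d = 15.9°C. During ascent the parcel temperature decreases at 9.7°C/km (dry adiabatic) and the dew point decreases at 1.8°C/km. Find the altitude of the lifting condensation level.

T and T_d converge at 9.7 − 1.8 = 7.9°C per km
Height above start = (26.96 − 15.9) / 7.9 = 1.4 km
LCL altitude = 0 m + 1400 m = 1400 m

1400 m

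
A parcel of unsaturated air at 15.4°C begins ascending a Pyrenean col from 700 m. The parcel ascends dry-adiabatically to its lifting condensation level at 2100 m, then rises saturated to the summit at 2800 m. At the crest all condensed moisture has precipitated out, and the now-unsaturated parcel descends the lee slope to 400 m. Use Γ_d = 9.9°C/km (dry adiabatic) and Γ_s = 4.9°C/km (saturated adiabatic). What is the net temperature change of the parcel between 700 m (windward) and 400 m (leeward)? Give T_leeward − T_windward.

700–2100 m, dry: Δz = 1.4 km ⇒ ΔT = -13.86°C; T = 1.54°C
2100–2800 m, saturated: Δz = 0.7 km ⇒ ΔT = -3.43°C; T = -1.89°C
2800–400 m, dry descent: Δz = 2.4 km ⇒ ΔT = +23.76°C; T = 21.87°C
Net change vs windward start: 21.87 − 15.4 = +6.47°C

+6.47°C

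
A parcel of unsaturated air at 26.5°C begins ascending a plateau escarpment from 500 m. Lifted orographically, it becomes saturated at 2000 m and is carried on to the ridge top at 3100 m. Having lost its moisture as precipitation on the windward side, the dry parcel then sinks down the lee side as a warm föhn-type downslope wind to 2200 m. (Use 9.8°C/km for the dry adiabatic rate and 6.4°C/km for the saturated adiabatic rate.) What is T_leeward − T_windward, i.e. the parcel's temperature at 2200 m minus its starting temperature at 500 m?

From 500 m to 2000 m (dry): cools by 9.8 × 1.5 = 14.7°C, giving 11.8°C.
From 2000 m to 3100 m (saturated): cools by 6.4 × 1.1 = 7.04°C, giving 4.76°C.
From 3100 m to 2200 m (dry descent): warms by 9.8 × 0.9 = 8.82°C, giving 13.58°C.
Net change vs windward start: 13.58 − 26.5 = -12.92°C

-12.92°C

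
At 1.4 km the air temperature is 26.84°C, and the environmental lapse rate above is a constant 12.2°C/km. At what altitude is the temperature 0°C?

Height above start = (26.84 − 0) / 12.2 = 2.2 km
Altitude = 1400 m + 2200 m = 3600 m

3.6 km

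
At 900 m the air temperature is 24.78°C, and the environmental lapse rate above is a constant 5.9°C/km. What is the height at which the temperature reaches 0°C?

Height above start = (24.78 − 0) / 5.9 = 4.2 km
Altitude = 900 m + 4200 m = 5100 m

5100 m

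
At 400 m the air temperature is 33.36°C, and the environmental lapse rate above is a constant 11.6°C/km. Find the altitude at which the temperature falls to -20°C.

Height above start = (33.36 − (-20)) / 11.6 = 4.6 km
Altitude = 400 m + 4600 m = 5000 m

5000 m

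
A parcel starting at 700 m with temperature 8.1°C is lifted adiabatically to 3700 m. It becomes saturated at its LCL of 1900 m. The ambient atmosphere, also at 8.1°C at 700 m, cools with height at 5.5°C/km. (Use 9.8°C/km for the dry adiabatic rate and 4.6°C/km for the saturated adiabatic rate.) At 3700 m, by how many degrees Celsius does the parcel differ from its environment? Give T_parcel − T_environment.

-3.54°C (parcel cooler than environment)

Parcel:
  700 → 1900 m (dry, 9.8°C/km): ΔT = -9.8 × 1.2 = -11.76°C → T = -3.66°C
  1900 → 3700 m (saturated, 4.6°C/km): ΔT = -4.6 × 1.8 = -8.28°C → T = -11.94°C
Environment:
  700 → 3700 m (environment, 5.5°C/km): ΔT = -5.5 × 3 = -16.5°C → T = -8.4°C
T_parcel − T_env = -11.94 − (-8.4) = -3.54°C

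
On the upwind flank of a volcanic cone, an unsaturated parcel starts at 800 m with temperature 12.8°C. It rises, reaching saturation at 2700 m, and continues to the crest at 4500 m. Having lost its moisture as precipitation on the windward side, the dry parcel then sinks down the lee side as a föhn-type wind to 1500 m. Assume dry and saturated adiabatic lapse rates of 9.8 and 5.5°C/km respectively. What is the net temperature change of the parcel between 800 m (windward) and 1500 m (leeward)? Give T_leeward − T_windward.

+0.88°C

Dry to 2700 m: -9.8 × 1.9 km = -18.62°C, so T = -5.82°C.
Saturated to 4500 m: -5.5 × 1.8 km = -9.9°C, so T = -15.72°C.
Dry descent to 1500 m: +9.8 × 3 km = +29.4°C, so T = 13.68°C.
Net change vs windward start: 13.68 − 12.8 = +0.88°C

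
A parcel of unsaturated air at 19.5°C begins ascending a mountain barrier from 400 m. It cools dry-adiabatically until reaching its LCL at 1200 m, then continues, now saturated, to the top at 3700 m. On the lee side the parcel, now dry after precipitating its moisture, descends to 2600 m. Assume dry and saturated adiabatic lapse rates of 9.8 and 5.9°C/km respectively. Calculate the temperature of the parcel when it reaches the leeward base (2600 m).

7.69°C

400 → 1200 m (dry, 9.8°C/km): ΔT = -9.8 × 0.8 = -7.84°C → T = 11.66°C
1200 → 3700 m (saturated, 5.9°C/km): ΔT = -5.9 × 2.5 = -14.75°C → T = -3.09°C
3700 → 2600 m (dry descent, 9.8°C/km): ΔT = +9.8 × 1.1 = +10.78°C → T = 7.69°C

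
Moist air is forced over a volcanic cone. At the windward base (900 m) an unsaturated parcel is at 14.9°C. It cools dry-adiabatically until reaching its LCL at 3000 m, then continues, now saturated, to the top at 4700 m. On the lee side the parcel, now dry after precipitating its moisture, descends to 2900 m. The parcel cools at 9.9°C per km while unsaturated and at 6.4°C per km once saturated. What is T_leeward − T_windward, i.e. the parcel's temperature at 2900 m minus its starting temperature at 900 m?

Dry to 3000 m: -9.9 × 2.1 km = -20.79°C, so T = -5.89°C.
Saturated to 4700 m: -6.4 × 1.7 km = -10.88°C, so T = -16.77°C.
Dry descent to 2900 m: +9.9 × 1.8 km = +17.82°C, so T = 1.05°C.
Net change vs windward start: 1.05 − 14.9 = -13.85°C

-13.85°C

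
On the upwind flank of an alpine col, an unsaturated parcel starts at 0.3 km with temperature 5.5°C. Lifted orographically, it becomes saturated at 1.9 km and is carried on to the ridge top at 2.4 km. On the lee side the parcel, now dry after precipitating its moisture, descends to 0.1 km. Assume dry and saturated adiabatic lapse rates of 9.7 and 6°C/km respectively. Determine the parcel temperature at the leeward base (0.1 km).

From 300 m to 1900 m (dry): cools by 9.7 × 1.6 = 15.52°C, giving -10.02°C.
From 1900 m to 2400 m (saturated): cools by 6 × 0.5 = 3°C, giving -13.02°C.
From 2400 m to 100 m (dry descent): warms by 9.7 × 2.3 = 22.31°C, giving 9.29°C.

9.29°C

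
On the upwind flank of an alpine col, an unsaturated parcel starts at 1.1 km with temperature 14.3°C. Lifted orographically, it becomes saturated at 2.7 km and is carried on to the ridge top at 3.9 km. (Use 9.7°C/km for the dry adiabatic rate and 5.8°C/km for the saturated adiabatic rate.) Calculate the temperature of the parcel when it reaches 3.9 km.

1100–2700 m, dry: Δz = 1.6 km ⇒ ΔT = -15.52°C; T = -1.22°C
2700–3900 m, saturated: Δz = 1.2 km ⇒ ΔT = -6.96°C; T = -8.18°C

-8.18°C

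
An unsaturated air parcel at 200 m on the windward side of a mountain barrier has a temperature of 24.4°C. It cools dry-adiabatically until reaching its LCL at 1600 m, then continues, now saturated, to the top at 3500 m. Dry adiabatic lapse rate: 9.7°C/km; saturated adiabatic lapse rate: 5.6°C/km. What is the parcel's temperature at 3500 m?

0.18°C

200 → 1600 m (dry, 9.7°C/km): ΔT = -9.7 × 1.4 = -13.58°C → T = 10.82°C
1600 → 3500 m (saturated, 5.6°C/km): ΔT = -5.6 × 1.9 = -10.64°C → T = 0.18°C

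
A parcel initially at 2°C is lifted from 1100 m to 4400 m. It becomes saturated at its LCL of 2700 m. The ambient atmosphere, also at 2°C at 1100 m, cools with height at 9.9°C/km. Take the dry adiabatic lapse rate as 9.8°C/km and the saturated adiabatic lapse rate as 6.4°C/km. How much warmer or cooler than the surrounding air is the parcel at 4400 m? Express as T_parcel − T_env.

Parcel:
  From 1100 m to 2700 m (dry): cools by 9.8 × 1.6 = 15.68°C, giving -13.68°C.
  From 2700 m to 4400 m (saturated): cools by 6.4 × 1.7 = 10.88°C, giving -24.56°C.
Environment:
  From 1100 m to 4400 m (environment): cools by 9.9 × 3.3 = 32.67°C, giving -30.67°C.
T_parcel − T_env = -24.56 − (-30.67) = +6.11°C

+6.11°C (parcel warmer than environment)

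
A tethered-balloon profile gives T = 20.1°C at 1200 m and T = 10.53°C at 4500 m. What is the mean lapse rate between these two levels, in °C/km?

Γ = −ΔT/Δz = (20.1 − 10.53) / (4500 − 1200) m
  = 9.57°C / 3.3 km = 2.9°C/km

2.9°C/km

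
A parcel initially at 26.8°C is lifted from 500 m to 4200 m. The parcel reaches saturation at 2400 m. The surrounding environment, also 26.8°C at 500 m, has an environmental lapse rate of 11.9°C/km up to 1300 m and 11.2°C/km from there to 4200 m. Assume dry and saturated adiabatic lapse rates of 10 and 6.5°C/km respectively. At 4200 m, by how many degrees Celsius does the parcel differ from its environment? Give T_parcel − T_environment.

+11.3°C (parcel warmer than environment)

Parcel:
  From 500 m to 2400 m (dry): cools by 10 × 1.9 = 19°C, giving 7.8°C.
  From 2400 m to 4200 m (saturated): cools by 6.5 × 1.8 = 11.7°C, giving -3.9°C.
Environment:
  From 500 m to 1300 m (environment, lower layer): cools by 11.9 × 0.8 = 9.52°C, giving 17.28°C.
  From 1300 m to 4200 m (environment, upper layer): cools by 11.2 × 2.9 = 32.48°C, giving -15.2°C.
T_parcel − T_env = -3.9 − (-15.2) = +11.3°C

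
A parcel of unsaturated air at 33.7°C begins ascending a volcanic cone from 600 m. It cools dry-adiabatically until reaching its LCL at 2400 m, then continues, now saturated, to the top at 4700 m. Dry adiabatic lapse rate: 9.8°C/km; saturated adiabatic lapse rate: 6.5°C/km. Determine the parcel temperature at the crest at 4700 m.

600 → 2400 m (dry, 9.8°C/km): ΔT = -9.8 × 1.8 = -17.64°C → T = 16.06°C
2400 → 4700 m (saturated, 6.5°C/km): ΔT = -6.5 × 2.3 = -14.95°C → T = 1.11°C

1.11°C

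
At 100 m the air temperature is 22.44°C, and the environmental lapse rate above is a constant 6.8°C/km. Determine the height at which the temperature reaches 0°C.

3400 m

Height above start = (22.44 − 0) / 6.8 = 3.3 km
Altitude = 100 m + 3300 m = 3400 m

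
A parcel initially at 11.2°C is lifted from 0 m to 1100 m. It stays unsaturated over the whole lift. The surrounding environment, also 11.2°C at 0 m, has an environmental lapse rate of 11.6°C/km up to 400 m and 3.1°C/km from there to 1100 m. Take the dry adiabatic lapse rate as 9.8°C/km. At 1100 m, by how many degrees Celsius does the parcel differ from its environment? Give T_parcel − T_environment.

Parcel:
  0 → 1100 m (dry, 9.8°C/km): ΔT = -9.8 × 1.1 = -10.78°C → T = 0.42°C
Environment:
  0 → 400 m (environment, lower layer, 11.6°C/km): ΔT = -11.6 × 0.4 = -4.64°C → T = 6.56°C
  400 → 1100 m (environment, upper layer, 3.1°C/km): ΔT = -3.1 × 0.7 = -2.17°C → T = 4.39°C
T_parcel − T_env = 0.42 − 4.39 = -3.97°C

-3.97°C (parcel cooler than environment)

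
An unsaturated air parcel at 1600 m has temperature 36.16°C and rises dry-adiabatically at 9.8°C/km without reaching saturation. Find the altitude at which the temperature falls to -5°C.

5800 m

Height above start = (36.16 − (-5)) / 9.8 = 4.2 km
Altitude = 1600 m + 4200 m = 5800 m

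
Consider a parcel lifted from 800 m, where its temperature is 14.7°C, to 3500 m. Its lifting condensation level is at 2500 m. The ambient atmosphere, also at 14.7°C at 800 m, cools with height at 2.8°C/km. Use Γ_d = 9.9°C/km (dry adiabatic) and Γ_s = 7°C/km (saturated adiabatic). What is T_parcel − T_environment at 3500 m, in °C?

Parcel:
  800–2500 m, dry: Δz = 1.7 km ⇒ ΔT = -16.83°C; T = -2.13°C
  2500–3500 m, saturated: Δz = 1 km ⇒ ΔT = -7°C; T = -9.13°C
Environment:
  800–3500 m, environment: Δz = 2.7 km ⇒ ΔT = -7.56°C; T = 7.14°C
T_parcel − T_env = -9.13 − 7.14 = -16.27°C

-16.27°C (parcel cooler than environment)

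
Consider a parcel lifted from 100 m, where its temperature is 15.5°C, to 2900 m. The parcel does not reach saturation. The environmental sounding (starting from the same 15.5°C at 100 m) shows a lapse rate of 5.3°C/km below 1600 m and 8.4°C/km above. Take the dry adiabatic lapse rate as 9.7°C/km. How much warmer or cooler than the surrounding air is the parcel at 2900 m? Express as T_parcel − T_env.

-8.29°C (parcel cooler than environment)

Parcel:
  From 100 m to 2900 m (dry): cools by 9.7 × 2.8 = 27.16°C, giving -11.66°C.
Environment:
  From 100 m to 1600 m (environment, lower layer): cools by 5.3 × 1.5 = 7.95°C, giving 7.55°C.
  From 1600 m to 2900 m (environment, upper layer): cools by 8.4 × 1.3 = 10.92°C, giving -3.37°C.
T_parcel − T_env = -11.66 − (-3.37) = -8.29°C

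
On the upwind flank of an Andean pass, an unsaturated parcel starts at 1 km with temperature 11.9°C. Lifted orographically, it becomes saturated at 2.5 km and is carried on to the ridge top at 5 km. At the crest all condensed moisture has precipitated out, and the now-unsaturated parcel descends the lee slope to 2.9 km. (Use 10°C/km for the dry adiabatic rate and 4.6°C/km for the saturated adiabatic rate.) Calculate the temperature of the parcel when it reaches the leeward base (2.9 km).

6.4°C

Dry to 2500 m: -10 × 1.5 km = -15°C, so T = -3.1°C.
Saturated to 5000 m: -4.6 × 2.5 km = -11.5°C, so T = -14.6°C.
Dry descent to 2900 m: +10 × 2.1 km = +21°C, so T = 6.4°C.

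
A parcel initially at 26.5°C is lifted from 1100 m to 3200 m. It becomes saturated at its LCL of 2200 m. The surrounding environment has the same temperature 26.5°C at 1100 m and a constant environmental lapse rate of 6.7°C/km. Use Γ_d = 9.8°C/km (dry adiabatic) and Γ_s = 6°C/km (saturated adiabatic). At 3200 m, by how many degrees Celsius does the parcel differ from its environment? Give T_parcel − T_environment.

-2.71°C (parcel cooler than environment)

Parcel:
  From 1100 m to 2200 m (dry): cools by 9.8 × 1.1 = 10.78°C, giving 15.72°C.
  From 2200 m to 3200 m (saturated): cools by 6 × 1 = 6°C, giving 9.72°C.
Environment:
  From 1100 m to 3200 m (environment): cools by 6.7 × 2.1 = 14.07°C, giving 12.43°C.
T_parcel − T_env = 9.72 − 12.43 = -2.71°C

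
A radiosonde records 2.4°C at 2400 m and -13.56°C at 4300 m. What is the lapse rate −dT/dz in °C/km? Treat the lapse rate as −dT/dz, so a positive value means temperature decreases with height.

8.4°C/km

Γ = −ΔT/Δz = (2.4 − (-13.56)) / (4300 − 2400) m
  = 15.96°C / 1.9 km = 8.4°C/km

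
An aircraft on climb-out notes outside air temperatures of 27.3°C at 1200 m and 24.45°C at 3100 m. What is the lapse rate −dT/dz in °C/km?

Γ = −ΔT/Δz = (27.3 − 24.45) / (3100 − 1200) m
  = 2.85°C / 1.9 km = 1.5°C/km

1.5°C/km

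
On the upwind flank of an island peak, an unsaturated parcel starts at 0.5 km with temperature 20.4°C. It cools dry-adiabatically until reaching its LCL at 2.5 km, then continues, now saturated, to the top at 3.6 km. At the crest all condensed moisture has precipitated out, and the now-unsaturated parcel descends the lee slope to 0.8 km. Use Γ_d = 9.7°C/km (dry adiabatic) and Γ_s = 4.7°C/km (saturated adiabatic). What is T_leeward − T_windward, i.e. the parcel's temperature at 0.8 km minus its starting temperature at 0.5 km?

From 500 m to 2500 m (dry): cools by 9.7 × 2 = 19.4°C, giving 1°C.
From 2500 m to 3600 m (saturated): cools by 4.7 × 1.1 = 5.17°C, giving -4.17°C.
From 3600 m to 800 m (dry descent): warms by 9.7 × 2.8 = 27.16°C, giving 22.99°C.
Net change vs windward start: 22.99 − 20.4 = +2.59°C

+2.59°C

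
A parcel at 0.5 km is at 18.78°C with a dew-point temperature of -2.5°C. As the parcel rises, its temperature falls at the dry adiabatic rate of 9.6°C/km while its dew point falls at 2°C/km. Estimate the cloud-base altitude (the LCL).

T and T_d converge at 9.6 − 2 = 7.6°C per km
Height above start = (18.78 − (-2.5)) / 7.6 = 2.8 km
LCL altitude = 500 m + 2800 m = 3300 m

3.3 km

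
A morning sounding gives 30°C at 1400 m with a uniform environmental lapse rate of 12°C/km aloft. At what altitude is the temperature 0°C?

Height above start = (30 − 0) / 12 = 2.5 km
Altitude = 1400 m + 2500 m = 3900 m

3900 m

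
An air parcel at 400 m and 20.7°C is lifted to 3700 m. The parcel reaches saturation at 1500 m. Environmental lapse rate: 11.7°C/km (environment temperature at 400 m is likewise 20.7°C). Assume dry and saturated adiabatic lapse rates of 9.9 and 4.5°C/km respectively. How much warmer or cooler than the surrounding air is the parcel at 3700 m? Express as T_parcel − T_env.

+17.82°C (parcel warmer than environment)

Parcel:
  Dry to 1500 m: -9.9 × 1.1 km = -10.89°C, so T = 9.81°C.
  Saturated to 3700 m: -4.5 × 2.2 km = -9.9°C, so T = -0.09°C.
Environment:
  Environment to 3700 m: -11.7 × 3.3 km = -38.61°C, so T = -17.91°C.
T_parcel − T_env = -0.09 − (-17.91) = +17.82°C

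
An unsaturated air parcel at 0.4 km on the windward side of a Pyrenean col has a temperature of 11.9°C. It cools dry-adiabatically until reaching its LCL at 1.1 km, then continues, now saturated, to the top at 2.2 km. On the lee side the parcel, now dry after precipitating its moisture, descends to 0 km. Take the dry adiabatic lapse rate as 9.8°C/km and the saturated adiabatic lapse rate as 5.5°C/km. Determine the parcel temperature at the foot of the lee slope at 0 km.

400–1100 m, dry: Δz = 0.7 km ⇒ ΔT = -6.86°C; T = 5.04°C
1100–2200 m, saturated: Δz = 1.1 km ⇒ ΔT = -6.05°C; T = -1.01°C
2200–0 m, dry descent: Δz = 2.2 km ⇒ ΔT = +21.56°C; T = 20.55°C

20.55°C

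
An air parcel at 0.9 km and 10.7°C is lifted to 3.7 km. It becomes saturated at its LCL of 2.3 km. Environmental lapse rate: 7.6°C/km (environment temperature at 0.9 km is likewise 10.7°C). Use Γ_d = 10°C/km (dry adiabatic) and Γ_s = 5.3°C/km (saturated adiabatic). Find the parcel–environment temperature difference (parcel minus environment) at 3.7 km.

Parcel:
  Dry to 2300 m: -10 × 1.4 km = -14°C, so T = -3.3°C.
  Saturated to 3700 m: -5.3 × 1.4 km = -7.42°C, so T = -10.72°C.
Environment:
  Environment to 3700 m: -7.6 × 2.8 km = -21.28°C, so T = -10.58°C.
T_parcel − T_env = -10.72 − (-10.58) = -0.14°C

-0.14°C (parcel cooler than environment)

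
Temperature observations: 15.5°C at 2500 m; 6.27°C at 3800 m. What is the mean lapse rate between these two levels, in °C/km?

Γ = −ΔT/Δz = (15.5 − 6.27) / (3800 − 2500) m
  = 9.23°C / 1.3 km = 7.1°C/km

7.1°C/km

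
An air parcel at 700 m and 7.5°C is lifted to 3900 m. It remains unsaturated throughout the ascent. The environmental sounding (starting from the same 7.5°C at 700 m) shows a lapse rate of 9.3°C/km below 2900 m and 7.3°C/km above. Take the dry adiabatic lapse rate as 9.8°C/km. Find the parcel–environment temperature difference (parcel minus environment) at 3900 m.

Parcel:
  700–3900 m, dry: Δz = 3.2 km ⇒ ΔT = -31.36°C; T = -23.86°C
Environment:
  700–2900 m, environment, lower layer: Δz = 2.2 km ⇒ ΔT = -20.46°C; T = -12.96°C
  2900–3900 m, environment, upper layer: Δz = 1 km ⇒ ΔT = -7.3°C; T = -20.26°C
T_parcel − T_env = -23.86 − (-20.26) = -3.6°C

-3.6°C (parcel cooler than environment)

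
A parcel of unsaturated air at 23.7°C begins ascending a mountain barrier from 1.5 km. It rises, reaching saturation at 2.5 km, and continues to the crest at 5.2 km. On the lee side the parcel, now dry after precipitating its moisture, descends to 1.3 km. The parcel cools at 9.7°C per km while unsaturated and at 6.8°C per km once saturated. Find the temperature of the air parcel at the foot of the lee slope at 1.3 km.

33.47°C

1500–2500 m, dry: Δz = 1 km ⇒ ΔT = -9.7°C; T = 14°C
2500–5200 m, saturated: Δz = 2.7 km ⇒ ΔT = -18.36°C; T = -4.36°C
5200–1300 m, dry descent: Δz = 3.9 km ⇒ ΔT = +37.83°C; T = 33.47°C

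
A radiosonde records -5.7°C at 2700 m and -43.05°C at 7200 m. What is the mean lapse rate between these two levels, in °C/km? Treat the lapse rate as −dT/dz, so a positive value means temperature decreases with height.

Γ = −ΔT/Δz = (-5.7 − (-43.05)) / (7200 − 2700) m
  = 37.35°C / 4.5 km = 8.3°C/km

8.3°C/km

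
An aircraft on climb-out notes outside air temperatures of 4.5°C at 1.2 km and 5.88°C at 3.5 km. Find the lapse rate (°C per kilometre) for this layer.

-0.6°C/km

Γ = −ΔT/Δz = (4.5 − 5.88) / (3500 − 1200) m
  = -1.38°C / 2.3 km = -0.6°C/km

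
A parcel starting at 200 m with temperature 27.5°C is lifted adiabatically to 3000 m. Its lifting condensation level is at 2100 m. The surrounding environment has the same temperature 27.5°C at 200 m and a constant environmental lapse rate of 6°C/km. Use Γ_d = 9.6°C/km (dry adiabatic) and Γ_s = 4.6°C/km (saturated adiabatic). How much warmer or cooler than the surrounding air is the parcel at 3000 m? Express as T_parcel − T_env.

-5.58°C (parcel cooler than environment)

Parcel:
  200 → 2100 m (dry, 9.6°C/km): ΔT = -9.6 × 1.9 = -18.24°C → T = 9.26°C
  2100 → 3000 m (saturated, 4.6°C/km): ΔT = -4.6 × 0.9 = -4.14°C → T = 5.12°C
Environment:
  200 → 3000 m (environment, 6°C/km): ΔT = -6 × 2.8 = -16.8°C → T = 10.7°C
T_parcel − T_env = 5.12 − 10.7 = -5.58°C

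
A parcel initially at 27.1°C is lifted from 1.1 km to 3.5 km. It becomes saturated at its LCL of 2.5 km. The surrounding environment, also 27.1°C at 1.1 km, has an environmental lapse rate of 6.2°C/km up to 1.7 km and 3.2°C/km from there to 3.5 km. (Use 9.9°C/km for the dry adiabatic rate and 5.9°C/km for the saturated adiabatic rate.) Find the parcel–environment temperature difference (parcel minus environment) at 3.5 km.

Parcel:
  Dry to 2500 m: -9.9 × 1.4 km = -13.86°C, so T = 13.24°C.
  Saturated to 3500 m: -5.9 × 1 km = -5.9°C, so T = 7.34°C.
Environment:
  Environment, lower layer to 1700 m: -6.2 × 0.6 km = -3.72°C, so T = 23.38°C.
  Environment, upper layer to 3500 m: -3.2 × 1.8 km = -5.76°C, so T = 17.62°C.
T_parcel − T_env = 7.34 − 17.62 = -10.28°C

-10.28°C (parcel cooler than environment)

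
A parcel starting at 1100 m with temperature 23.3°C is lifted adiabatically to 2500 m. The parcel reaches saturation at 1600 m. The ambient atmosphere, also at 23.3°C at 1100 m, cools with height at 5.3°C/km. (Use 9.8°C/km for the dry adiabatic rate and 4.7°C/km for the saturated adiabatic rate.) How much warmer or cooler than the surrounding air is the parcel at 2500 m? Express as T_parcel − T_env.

Parcel:
  Dry to 1600 m: -9.8 × 0.5 km = -4.9°C, so T = 18.4°C.
  Saturated to 2500 m: -4.7 × 0.9 km = -4.23°C, so T = 14.17°C.
Environment:
  Environment to 2500 m: -5.3 × 1.4 km = -7.42°C, so T = 15.88°C.
T_parcel − T_env = 14.17 − 15.88 = -1.71°C

-1.71°C (parcel cooler than environment)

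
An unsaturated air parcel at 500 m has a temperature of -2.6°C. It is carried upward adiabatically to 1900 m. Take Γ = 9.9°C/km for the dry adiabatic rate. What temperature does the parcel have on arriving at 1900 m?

-16.46°C

500 → 1900 m (dry adiabatic, 9.9°C/km): ΔT = -9.9 × 1.4 = -13.86°C → T = -16.46°C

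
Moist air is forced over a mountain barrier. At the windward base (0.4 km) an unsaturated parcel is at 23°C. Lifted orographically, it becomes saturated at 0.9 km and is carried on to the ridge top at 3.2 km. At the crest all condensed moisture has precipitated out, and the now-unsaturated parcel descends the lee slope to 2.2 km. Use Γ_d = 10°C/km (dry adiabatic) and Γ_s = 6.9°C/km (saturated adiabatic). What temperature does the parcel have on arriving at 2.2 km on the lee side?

400 → 900 m (dry, 10°C/km): ΔT = -10 × 0.5 = -5°C → T = 18°C
900 → 3200 m (saturated, 6.9°C/km): ΔT = -6.9 × 2.3 = -15.87°C → T = 2.13°C
3200 → 2200 m (dry descent, 10°C/km): ΔT = +10 × 1 = +10°C → T = 12.13°C

12.13°C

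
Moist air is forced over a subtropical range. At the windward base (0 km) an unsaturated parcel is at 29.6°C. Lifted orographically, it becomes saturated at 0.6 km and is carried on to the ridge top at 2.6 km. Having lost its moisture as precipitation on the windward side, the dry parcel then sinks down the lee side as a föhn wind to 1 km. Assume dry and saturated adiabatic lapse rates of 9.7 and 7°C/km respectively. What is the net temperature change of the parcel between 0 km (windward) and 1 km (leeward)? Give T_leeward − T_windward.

-4.3°C

Dry to 600 m: -9.7 × 0.6 km = -5.82°C, so T = 23.78°C.
Saturated to 2600 m: -7 × 2 km = -14°C, so T = 9.78°C.
Dry descent to 1000 m: +9.7 × 1.6 km = +15.52°C, so T = 25.3°C.
Net change vs windward start: 25.3 − 29.6 = -4.3°C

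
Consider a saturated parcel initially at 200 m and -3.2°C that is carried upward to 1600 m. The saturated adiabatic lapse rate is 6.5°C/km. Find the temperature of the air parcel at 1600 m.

From 200 m to 1600 m (saturated adiabatic): cools by 6.5 × 1.4 = 9.1°C, giving -12.3°C.

-12.3°C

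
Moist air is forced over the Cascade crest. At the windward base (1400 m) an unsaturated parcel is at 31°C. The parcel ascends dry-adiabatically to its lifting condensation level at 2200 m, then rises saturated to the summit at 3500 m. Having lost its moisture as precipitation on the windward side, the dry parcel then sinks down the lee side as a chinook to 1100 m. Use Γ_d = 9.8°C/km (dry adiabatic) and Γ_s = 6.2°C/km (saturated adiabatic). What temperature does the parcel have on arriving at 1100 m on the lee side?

38.62°C

1400 → 2200 m (dry, 9.8°C/km): ΔT = -9.8 × 0.8 = -7.84°C → T = 23.16°C
2200 → 3500 m (saturated, 6.2°C/km): ΔT = -6.2 × 1.3 = -8.06°C → T = 15.1°C
3500 → 1100 m (dry descent, 9.8°C/km): ΔT = +9.8 × 2.4 = +23.52°C → T = 38.62°C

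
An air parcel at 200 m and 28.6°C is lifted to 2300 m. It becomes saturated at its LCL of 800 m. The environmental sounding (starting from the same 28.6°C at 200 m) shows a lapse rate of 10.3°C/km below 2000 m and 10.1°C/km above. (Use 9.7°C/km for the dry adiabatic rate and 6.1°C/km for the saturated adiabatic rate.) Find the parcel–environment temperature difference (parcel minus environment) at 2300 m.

+6.6°C (parcel warmer than environment)

Parcel:
  From 200 m to 800 m (dry): cools by 9.7 × 0.6 = 5.82°C, giving 22.78°C.
  From 800 m to 2300 m (saturated): cools by 6.1 × 1.5 = 9.15°C, giving 13.63°C.
Environment:
  From 200 m to 2000 m (environment, lower layer): cools by 10.3 × 1.8 = 18.54°C, giving 10.06°C.
  From 2000 m to 2300 m (environment, upper layer): cools by 10.1 × 0.3 = 3.03°C, giving 7.03°C.
T_parcel − T_env = 13.63 − 7.03 = +6.6°C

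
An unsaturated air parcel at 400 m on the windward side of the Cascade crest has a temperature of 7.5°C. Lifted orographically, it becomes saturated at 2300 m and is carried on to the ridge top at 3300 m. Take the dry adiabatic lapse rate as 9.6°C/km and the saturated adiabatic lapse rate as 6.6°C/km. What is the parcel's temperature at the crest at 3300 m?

-17.34°C

400–2300 m, dry: Δz = 1.9 km ⇒ ΔT = -18.24°C; T = -10.74°C
2300–3300 m, saturated: Δz = 1 km ⇒ ΔT = -6.6°C; T = -17.34°C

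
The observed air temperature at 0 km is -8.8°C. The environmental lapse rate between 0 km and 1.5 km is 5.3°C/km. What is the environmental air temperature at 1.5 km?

-16.75°C

From 0 m to 1500 m (environmental): cools by 5.3 × 1.5 = 7.95°C, giving -16.75°C.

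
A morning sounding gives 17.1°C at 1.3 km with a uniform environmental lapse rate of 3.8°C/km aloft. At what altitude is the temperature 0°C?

Height above start = (17.1 − 0) / 3.8 = 4.5 km
Altitude = 1300 m + 4500 m = 5800 m

5.8 km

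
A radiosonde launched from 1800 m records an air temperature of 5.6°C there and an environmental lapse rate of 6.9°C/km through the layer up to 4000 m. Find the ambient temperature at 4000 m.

1800 → 4000 m (environmental, 6.9°C/km): ΔT = -6.9 × 2.2 = -15.18°C → T = -9.58°C

-9.58°C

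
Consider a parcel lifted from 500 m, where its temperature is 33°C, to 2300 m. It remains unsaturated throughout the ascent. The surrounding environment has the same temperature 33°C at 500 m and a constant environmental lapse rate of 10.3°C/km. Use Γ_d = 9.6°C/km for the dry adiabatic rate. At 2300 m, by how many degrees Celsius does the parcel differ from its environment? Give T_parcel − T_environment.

Parcel:
  Dry to 2300 m: -9.6 × 1.8 km = -17.28°C, so T = 15.72°C.
Environment:
  Environment to 2300 m: -10.3 × 1.8 km = -18.54°C, so T = 14.46°C.
T_parcel − T_env = 15.72 − 14.46 = +1.26°C

+1.26°C (parcel warmer than environment)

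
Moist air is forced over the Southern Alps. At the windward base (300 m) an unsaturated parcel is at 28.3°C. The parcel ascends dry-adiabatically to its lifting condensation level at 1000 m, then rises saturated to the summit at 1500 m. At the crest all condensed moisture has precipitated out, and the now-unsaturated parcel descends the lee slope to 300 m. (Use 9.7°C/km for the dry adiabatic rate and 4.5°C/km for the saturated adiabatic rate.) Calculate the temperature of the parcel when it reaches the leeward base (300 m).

30.9°C

From 300 m to 1000 m (dry): cools by 9.7 × 0.7 = 6.79°C, giving 21.51°C.
From 1000 m to 1500 m (saturated): cools by 4.5 × 0.5 = 2.25°C, giving 19.26°C.
From 1500 m to 300 m (dry descent): warms by 9.7 × 1.2 = 11.64°C, giving 30.9°C.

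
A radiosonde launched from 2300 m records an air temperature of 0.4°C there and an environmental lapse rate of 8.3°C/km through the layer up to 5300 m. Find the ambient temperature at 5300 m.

2300–5300 m, environmental: Δz = 3 km ⇒ ΔT = -24.9°C; T = -24.5°C

-24.5°C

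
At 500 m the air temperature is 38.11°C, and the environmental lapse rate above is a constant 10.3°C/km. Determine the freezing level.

Height above start = (38.11 − 0) / 10.3 = 3.7 km
Altitude = 500 m + 3700 m = 4200 m

4200 m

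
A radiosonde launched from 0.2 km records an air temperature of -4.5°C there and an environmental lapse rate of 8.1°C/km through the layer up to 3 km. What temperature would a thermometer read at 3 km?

From 200 m to 3000 m (environmental): cools by 8.1 × 2.8 = 22.68°C, giving -27.18°C.

-27.18°C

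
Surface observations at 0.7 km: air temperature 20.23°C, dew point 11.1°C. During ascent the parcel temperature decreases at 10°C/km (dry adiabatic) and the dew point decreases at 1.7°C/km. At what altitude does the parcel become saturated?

1.8 km

T and T_d converge at 10 − 1.7 = 8.3°C per km
Height above start = (20.23 − 11.1) / 8.3 = 1.1 km
LCL altitude = 700 m + 1100 m = 1800 m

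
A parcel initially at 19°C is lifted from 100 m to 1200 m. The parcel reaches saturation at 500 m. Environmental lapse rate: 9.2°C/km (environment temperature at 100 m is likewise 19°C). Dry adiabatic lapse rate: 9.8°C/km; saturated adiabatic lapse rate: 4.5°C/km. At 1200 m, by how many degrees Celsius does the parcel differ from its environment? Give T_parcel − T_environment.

+3.05°C (parcel warmer than environment)

Parcel:
  100 → 500 m (dry, 9.8°C/km): ΔT = -9.8 × 0.4 = -3.92°C → T = 15.08°C
  500 → 1200 m (saturated, 4.5°C/km): ΔT = -4.5 × 0.7 = -3.15°C → T = 11.93°C
Environment:
  100 → 1200 m (environment, 9.2°C/km): ΔT = -9.2 × 1.1 = -10.12°C → T = 8.88°C
T_parcel − T_env = 11.93 − 8.88 = +3.05°C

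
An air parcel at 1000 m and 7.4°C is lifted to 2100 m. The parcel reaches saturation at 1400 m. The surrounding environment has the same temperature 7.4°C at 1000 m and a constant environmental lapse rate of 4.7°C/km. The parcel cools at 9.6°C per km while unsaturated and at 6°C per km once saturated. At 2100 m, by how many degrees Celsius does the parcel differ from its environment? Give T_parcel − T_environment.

-2.87°C (parcel cooler than environment)

Parcel:
  Dry to 1400 m: -9.6 × 0.4 km = -3.84°C, so T = 3.56°C.
  Saturated to 2100 m: -6 × 0.7 km = -4.2°C, so T = -0.64°C.
Environment:
  Environment to 2100 m: -4.7 × 1.1 km = -5.17°C, so T = 2.23°C.
T_parcel − T_env = -0.64 − 2.23 = -2.87°C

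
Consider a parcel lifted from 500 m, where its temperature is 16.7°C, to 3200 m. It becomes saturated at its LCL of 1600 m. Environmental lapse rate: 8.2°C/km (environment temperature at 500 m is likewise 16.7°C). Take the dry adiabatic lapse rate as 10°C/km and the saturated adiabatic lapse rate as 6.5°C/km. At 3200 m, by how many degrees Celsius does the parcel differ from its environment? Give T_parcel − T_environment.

+0.74°C (parcel warmer than environment)

Parcel:
  500 → 1600 m (dry, 10°C/km): ΔT = -10 × 1.1 = -11°C → T = 5.7°C
  1600 → 3200 m (saturated, 6.5°C/km): ΔT = -6.5 × 1.6 = -10.4°C → T = -4.7°C
Environment:
  500 → 3200 m (environment, 8.2°C/km): ΔT = -8.2 × 2.7 = -22.14°C → T = -5.44°C
T_parcel − T_env = -4.7 − (-5.44) = +0.74°C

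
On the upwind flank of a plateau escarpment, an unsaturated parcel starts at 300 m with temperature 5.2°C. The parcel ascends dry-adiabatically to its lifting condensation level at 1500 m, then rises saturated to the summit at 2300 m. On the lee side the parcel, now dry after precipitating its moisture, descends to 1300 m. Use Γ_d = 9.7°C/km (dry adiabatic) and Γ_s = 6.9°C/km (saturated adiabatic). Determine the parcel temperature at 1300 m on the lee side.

Dry to 1500 m: -9.7 × 1.2 km = -11.64°C, so T = -6.44°C.
Saturated to 2300 m: -6.9 × 0.8 km = -5.52°C, so T = -11.96°C.
Dry descent to 1300 m: +9.7 × 1 km = +9.7°C, so T = -2.26°C.

-2.26°C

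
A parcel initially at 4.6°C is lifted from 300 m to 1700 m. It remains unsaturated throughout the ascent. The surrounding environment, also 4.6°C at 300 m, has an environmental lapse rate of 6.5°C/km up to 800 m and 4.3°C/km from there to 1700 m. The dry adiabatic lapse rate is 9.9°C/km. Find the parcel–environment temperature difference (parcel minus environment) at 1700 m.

Parcel:
  300–1700 m, dry: Δz = 1.4 km ⇒ ΔT = -13.86°C; T = -9.26°C
Environment:
  300–800 m, environment, lower layer: Δz = 0.5 km ⇒ ΔT = -3.25°C; T = 1.35°C
  800–1700 m, environment, upper layer: Δz = 0.9 km ⇒ ΔT = -3.87°C; T = -2.52°C
T_parcel − T_env = -9.26 − (-2.52) = -6.74°C

-6.74°C (parcel cooler than environment)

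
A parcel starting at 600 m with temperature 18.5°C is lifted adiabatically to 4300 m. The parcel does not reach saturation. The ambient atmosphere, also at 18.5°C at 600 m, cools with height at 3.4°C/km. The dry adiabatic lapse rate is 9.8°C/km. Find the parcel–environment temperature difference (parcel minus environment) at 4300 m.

-23.68°C (parcel cooler than environment)

Parcel:
  From 600 m to 4300 m (dry): cools by 9.8 × 3.7 = 36.26°C, giving -17.76°C.
Environment:
  From 600 m to 4300 m (environment): cools by 3.4 × 3.7 = 12.58°C, giving 5.92°C.
T_parcel − T_env = -17.76 − 5.92 = -23.68°C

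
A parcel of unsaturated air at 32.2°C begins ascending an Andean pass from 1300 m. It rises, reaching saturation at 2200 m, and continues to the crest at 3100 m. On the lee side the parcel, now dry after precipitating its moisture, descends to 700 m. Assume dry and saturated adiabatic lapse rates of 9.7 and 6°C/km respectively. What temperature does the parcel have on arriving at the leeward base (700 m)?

41.35°C

1300 → 2200 m (dry, 9.7°C/km): ΔT = -9.7 × 0.9 = -8.73°C → T = 23.47°C
2200 → 3100 m (saturated, 6°C/km): ΔT = -6 × 0.9 = -5.4°C → T = 18.07°C
3100 → 700 m (dry descent, 9.7°C/km): ΔT = +9.7 × 2.4 = +23.28°C → T = 41.35°C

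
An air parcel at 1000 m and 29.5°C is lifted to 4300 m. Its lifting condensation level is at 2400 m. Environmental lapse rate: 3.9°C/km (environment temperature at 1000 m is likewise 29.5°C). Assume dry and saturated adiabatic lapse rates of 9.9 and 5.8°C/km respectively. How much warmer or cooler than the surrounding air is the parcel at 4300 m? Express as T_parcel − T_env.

Parcel:
  1000–2400 m, dry: Δz = 1.4 km ⇒ ΔT = -13.86°C; T = 15.64°C
  2400–4300 m, saturated: Δz = 1.9 km ⇒ ΔT = -11.02°C; T = 4.62°C
Environment:
  1000–4300 m, environment: Δz = 3.3 km ⇒ ΔT = -12.87°C; T = 16.63°C
T_parcel − T_env = 4.62 − 16.63 = -12.01°C

-12.01°C (parcel cooler than environment)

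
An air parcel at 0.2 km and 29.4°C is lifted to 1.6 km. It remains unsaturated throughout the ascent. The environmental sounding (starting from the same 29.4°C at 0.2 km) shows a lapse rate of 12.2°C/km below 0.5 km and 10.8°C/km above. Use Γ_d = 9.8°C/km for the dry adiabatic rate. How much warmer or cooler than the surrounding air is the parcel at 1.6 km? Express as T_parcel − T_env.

+1.82°C (parcel warmer than environment)

Parcel:
  Dry to 1600 m: -9.8 × 1.4 km = -13.72°C, so T = 15.68°C.
Environment:
  Environment, lower layer to 500 m: -12.2 × 0.3 km = -3.66°C, so T = 25.74°C.
  Environment, upper layer to 1600 m: -10.8 × 1.1 km = -11.88°C, so T = 13.86°C.
T_parcel − T_env = 15.68 − 13.86 = +1.82°C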